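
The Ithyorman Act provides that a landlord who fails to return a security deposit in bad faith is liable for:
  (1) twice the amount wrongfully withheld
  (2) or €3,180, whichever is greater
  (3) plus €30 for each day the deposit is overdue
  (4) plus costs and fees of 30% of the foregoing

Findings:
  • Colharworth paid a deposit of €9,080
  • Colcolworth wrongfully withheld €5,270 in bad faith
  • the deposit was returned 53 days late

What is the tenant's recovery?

€15,769

Doubled: 2 × €5,270 = €10,540
Minimum €3,180: €10,540 meets the minimum, no increase.
Late-return penalty: 53 × €30 = €1,590
Damages plus late penalty: €10,540 + €1,590 = €12,130
Costs and fees: 30% of €12,130 = €3,639
Total recovery: €12,130 + €3,639 = €15,769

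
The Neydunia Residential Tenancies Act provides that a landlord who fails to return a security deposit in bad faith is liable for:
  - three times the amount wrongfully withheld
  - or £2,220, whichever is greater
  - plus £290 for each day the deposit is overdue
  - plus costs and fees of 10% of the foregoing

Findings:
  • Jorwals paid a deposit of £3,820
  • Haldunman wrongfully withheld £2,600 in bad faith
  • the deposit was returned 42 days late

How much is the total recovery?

Trebled: 3 × £2,600 = £7,800
Minimum £2,220: £7,800 meets the minimum, no increase.
Late-return penalty: 42 × £290 = £12,180
Damages plus late penalty: £7,800 + £12,180 = £19,980
Costs and fees: 10% of £19,980 = £1,998
Total recovery: £19,980 + £1,998 = £21,978

£21,978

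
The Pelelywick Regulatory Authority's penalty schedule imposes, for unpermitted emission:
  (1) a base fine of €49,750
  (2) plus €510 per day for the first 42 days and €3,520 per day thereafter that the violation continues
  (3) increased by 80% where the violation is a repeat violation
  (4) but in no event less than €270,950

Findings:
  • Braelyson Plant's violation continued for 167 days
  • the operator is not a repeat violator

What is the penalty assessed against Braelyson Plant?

€511,170

First 42 days: 42 × €510 = €21,420
Remaining days: (167 − 42) × €3,520 = €440,000
Per-day component: €21,420 + €440,000 = €461,420
Base plus per-day: €49,750 + €461,420 = €511,170
The operator is not a repeat violator: no 80% increase.
Minimum €270,950: €511,170 meets the minimum, no increase.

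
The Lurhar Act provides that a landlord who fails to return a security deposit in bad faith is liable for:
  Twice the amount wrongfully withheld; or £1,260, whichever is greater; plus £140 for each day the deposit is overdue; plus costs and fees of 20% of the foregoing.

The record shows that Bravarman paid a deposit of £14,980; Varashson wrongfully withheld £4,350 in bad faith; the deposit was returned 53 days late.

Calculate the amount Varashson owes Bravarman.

£19,344

Doubled: 2 × £4,350 = £8,700
Minimum £1,260: £8,700 meets the minimum, no increase.
Late-return penalty: 53 × £140 = £7,420
Damages plus late penalty: £8,700 + £7,420 = £16,120
Costs and fees: 20% of £16,120 = £3,224
Total recovery: £16,120 + £3,224 = £19,344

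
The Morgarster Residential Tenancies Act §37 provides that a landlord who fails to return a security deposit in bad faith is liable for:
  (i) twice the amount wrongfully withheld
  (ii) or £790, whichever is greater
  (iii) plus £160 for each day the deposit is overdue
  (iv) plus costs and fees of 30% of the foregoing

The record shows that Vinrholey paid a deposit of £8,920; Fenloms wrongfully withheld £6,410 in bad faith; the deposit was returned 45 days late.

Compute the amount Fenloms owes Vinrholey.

Doubled: 2 × £6,410 = £12,820
Minimum £790: £12,820 meets the minimum, no increase.
Late-return penalty: 45 × £160 = £7,200
Damages plus late penalty: £12,820 + £7,200 = £20,020
Costs and fees: 30% of £20,020 = £6,006
Total recovery: £20,020 + £6,006 = £26,026

£26,026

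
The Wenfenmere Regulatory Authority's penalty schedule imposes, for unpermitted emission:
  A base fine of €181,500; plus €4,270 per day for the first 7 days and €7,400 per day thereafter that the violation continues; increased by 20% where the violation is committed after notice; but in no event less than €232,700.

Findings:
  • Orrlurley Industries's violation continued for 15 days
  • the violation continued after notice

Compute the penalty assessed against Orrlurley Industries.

First 7 days: 7 × €4,270 = €29,890
Remaining days: (15 − 7) × €7,400 = €59,200
Per-day component: €29,890 + €59,200 = €89,090
Base plus per-day: €181,500 + €89,090 = €270,590
Enhancement: 20% of €270,590 = €54,118
Enhanced fine: €270,590 + €54,118 = €324,708
Minimum €232,700: €324,708 meets the minimum, no increase.

€324,708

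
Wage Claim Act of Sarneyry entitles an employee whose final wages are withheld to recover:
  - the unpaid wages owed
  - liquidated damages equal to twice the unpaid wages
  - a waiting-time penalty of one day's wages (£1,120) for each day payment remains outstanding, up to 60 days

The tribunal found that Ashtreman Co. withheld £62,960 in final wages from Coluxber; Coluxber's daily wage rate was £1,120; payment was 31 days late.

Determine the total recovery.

Doubled: 2 × £62,960 = £125,920
Penalty days: min(31, 60) = 31
Waiting-time penalty: 31 × £1,120 = £34,720
Total award: £62,960 + £125,920 + £34,720 = £223,600

£223,600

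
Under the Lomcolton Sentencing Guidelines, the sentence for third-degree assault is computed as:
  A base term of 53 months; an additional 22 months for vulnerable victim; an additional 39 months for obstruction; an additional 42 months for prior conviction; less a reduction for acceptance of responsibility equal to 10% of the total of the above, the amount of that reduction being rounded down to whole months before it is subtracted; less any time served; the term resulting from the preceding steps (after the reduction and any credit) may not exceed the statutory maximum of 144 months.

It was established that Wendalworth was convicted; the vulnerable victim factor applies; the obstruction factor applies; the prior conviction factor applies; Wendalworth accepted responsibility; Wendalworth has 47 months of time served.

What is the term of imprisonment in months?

94 months

Vulnerable victim enhancement: +22 months
Obstruction enhancement: +39 months
Prior conviction enhancement: +42 months
Adjusted term: 53 months + 22 months + 39 months + 42 months = 156 months
Acceptance of responsibility reduction: 10% of 156 months = 15 months (rounded down)
After reduction: 156 − 15 = 141 months
Less time served: 141 months − 47 months = 94 months
Cap at 144 months: 94 months is within the cap, no reduction.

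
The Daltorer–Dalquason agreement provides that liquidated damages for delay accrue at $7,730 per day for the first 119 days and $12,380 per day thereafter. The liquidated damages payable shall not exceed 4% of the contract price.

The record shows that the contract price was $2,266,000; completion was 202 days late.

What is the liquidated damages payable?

$90,640

First 119 days: 119 × $7,730 = $919,870
Remaining days: (202 − 119) × $12,380 = $1,027,540
Accrued per-day damages: $919,870 + $1,027,540 = $1,947,410
Cap: 4% of $2,266,000 = $90,640
Cap at $90,640: $1,947,410 exceeds the cap → $90,640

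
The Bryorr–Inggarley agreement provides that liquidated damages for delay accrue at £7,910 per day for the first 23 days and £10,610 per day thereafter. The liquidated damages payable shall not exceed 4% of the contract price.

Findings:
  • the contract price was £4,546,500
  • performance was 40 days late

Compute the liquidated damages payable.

£181,860

First 23 days: 23 × £7,910 = £181,930
Remaining days: (40 − 23) × £10,610 = £180,370
Accrued per-day damages: £181,930 + £180,370 = £362,300
Cap: 4% of £4,546,500 = £181,860
Cap at £181,860: £362,300 exceeds the cap → £181,860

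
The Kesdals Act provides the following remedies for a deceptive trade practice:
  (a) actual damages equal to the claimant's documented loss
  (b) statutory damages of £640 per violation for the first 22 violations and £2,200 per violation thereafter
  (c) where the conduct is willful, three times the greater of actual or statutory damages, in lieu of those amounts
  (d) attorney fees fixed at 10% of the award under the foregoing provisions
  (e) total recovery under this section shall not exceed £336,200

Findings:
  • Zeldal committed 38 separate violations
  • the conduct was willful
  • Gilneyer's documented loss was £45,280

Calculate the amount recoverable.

£162,624

First 22 violations: 22 × £640 = £14,080
Remaining violations: (38 − 22) × £2,200 = £35,200
Statutory damages: £14,080 + £35,200 = £49,280
Greater of actual damages (£45,280) or statutory damages (£49,280): £49,280
Trebled: 3 × £49,280 = £147,840
Attorney fees: 10% of £147,840 = £14,784
Total before cap: £147,840 + £14,784 = £162,624
Cap at £336,200: £162,624 is within the cap, no reduction.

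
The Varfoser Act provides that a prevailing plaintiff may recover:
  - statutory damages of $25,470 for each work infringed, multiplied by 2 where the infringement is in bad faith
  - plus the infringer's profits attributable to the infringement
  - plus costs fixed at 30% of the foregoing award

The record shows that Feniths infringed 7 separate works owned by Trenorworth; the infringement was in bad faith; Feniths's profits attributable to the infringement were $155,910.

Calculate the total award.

Statutory damages: 7 × $25,470 = $178,290
Doubled: 2 × $178,290 = $356,580
Combined award: $356,580 + $155,910 = $512,490
Costs: 30% of $512,490 = $153,747
Award plus costs: $512,490 + $153,747 = $666,237

$666,237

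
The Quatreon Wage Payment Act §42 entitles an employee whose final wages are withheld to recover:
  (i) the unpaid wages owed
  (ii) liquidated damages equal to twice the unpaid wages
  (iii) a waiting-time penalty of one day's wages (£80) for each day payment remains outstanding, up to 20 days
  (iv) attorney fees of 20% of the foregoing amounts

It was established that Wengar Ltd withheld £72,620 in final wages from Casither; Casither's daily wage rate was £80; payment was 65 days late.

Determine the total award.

£263,352

Doubled: 2 × £72,620 = £145,240
Penalty days: min(65, 20) = 20
Waiting-time penalty: 20 × £80 = £1,600
Subtotal: £72,620 + £145,240 + £1,600 = £219,460
Attorney fees: 20% of £219,460 = £43,892
Total award: £219,460 + £43,892 = £263,352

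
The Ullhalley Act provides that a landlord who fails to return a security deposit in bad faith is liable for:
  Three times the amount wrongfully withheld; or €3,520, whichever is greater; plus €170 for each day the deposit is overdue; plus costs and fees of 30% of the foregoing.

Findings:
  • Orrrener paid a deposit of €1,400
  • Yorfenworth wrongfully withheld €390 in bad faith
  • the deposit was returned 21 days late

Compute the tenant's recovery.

Trebled: 3 × €390 = €1,170
Minimum €3,520: €1,170 is below the minimum → €3,520
Late-return penalty: 21 × €170 = €3,570
Damages plus late penalty: €3,520 + €3,570 = €7,090
Costs and fees: 30% of €7,090 = €2,127
Total recovery: €7,090 + €2,127 = €9,217

€9,217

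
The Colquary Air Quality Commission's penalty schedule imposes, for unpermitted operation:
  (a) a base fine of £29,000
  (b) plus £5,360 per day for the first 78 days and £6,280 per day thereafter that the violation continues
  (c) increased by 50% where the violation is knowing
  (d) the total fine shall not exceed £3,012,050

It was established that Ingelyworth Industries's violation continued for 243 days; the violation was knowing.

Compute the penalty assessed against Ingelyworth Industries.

£2,224,920

First 78 days: 78 × £5,360 = £418,080
Remaining days: (243 − 78) × £6,280 = £1,036,200
Per-day component: £418,080 + £1,036,200 = £1,454,280
Base plus per-day: £29,000 + £1,454,280 = £1,483,280
Enhancement: 50% of £1,483,280 = £741,640
Enhanced fine: £1,483,280 + £741,640 = £2,224,920
Cap at £3,012,050: £2,224,920 is within the cap, no reduction.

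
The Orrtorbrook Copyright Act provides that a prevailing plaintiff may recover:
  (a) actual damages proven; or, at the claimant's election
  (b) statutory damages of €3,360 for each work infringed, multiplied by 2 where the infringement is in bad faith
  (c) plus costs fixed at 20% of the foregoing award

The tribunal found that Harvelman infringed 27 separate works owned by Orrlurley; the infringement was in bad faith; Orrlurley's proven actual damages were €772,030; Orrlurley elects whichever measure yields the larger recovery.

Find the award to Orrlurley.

Statutory damages: 27 × €3,360 = €90,720
Doubled: 2 × €90,720 = €181,440
Greater of actual damages (€772,030) or enhanced statutory damages (€181,440): €772,030
Costs: 20% of €772,030 = €154,406
Award plus costs: €772,030 + €154,406 = €926,436

Award: €926,436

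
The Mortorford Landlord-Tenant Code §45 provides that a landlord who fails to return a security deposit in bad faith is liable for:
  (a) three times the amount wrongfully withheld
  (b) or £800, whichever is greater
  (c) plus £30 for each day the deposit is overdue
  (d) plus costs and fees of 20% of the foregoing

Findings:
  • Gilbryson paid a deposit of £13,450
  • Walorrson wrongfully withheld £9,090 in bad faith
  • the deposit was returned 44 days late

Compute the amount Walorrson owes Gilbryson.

Trebled: 3 × £9,090 = £27,270
Minimum £800: £27,270 meets the minimum, no increase.
Late-return penalty: 44 × £30 = £1,320
Damages plus late penalty: £27,270 + £1,320 = £28,590
Costs and fees: 20% of £28,590 = £5,718
Total recovery: £28,590 + £5,718 = £34,308

£34,308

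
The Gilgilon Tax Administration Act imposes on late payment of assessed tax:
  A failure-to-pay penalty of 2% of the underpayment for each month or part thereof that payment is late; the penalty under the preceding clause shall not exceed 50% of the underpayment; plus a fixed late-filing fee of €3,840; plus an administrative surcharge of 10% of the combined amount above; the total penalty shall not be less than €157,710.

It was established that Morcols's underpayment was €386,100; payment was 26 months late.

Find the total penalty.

€216,579

Accrued rate: 2% × 26 = 52%, capped at 50% → 50%
Failure-to-pay penalty: 50% of €386,100 = €193,050
Penalty before surcharge: €193,050 + €3,840 = €196,890
Administrative surcharge: 10% of €196,890 = €19,689
Total penalty: €196,890 + €19,689 = €216,579
Minimum €157,710: €216,579 meets the minimum, no increase.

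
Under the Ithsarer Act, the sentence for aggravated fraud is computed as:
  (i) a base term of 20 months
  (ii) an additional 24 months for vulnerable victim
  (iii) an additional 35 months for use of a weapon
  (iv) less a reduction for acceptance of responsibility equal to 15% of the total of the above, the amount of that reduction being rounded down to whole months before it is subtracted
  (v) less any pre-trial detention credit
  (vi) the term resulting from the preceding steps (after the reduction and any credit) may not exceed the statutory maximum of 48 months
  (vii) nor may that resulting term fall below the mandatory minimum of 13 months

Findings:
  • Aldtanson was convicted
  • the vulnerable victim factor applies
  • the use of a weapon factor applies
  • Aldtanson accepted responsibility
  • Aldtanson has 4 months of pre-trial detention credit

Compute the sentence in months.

Vulnerable victim enhancement: +24 months
Use of a weapon enhancement: +35 months
Adjusted term: 20 months + 24 months + 35 months = 79 months
Acceptance of responsibility reduction: 15% of 79 months = 11 months (rounded down)
After reduction: 79 − 11 = 68 months
Less pre-trial detention credit: 68 months − 4 months = 64 months
Cap at 48 months: 64 months exceeds the cap → 48 months
Minimum 13 months: 48 months meets the minimum, no increase.

48 months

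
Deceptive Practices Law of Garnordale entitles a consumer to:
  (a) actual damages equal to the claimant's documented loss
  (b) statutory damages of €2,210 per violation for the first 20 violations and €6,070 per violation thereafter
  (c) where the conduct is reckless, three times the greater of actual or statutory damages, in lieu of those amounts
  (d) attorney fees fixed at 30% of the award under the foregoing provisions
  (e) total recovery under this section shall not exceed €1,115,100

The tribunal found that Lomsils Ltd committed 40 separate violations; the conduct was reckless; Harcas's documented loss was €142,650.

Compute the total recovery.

€645,840

First 20 violations: 20 × €2,210 = €44,200
Remaining violations: (40 − 20) × €6,070 = €121,400
Statutory damages: €44,200 + €121,400 = €165,600
Greater of actual damages (€142,650) or statutory damages (€165,600): €165,600
Trebled: 3 × €165,600 = €496,800
Attorney fees: 30% of €496,800 = €149,040
Total before cap: €496,800 + €149,040 = €645,840
Cap at €1,115,100: €645,840 is within the cap, no reduction.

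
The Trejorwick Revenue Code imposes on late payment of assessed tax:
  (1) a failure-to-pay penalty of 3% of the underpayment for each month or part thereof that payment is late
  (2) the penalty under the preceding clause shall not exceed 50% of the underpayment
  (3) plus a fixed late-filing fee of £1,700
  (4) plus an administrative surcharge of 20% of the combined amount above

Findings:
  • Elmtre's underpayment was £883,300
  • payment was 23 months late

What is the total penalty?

£532,020

Accrued rate: 3% × 23 = 69%, capped at 50% → 50%
Failure-to-pay penalty: 50% of £883,300 = £441,650
Penalty before surcharge: £441,650 + £1,700 = £443,350
Administrative surcharge: 20% of £443,350 = £88,670
Total penalty: £443,350 + £88,670 = £532,020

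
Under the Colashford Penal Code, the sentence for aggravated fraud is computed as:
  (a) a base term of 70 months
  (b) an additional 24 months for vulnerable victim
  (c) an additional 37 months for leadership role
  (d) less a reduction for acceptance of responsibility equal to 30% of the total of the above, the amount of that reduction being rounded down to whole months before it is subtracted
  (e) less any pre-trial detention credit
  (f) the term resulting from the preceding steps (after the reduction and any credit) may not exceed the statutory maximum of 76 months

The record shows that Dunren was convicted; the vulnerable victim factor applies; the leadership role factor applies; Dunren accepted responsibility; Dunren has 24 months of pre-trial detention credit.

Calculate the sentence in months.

Vulnerable victim enhancement: +24 months
Leadership role enhancement: +37 months
Adjusted term: 70 months + 24 months + 37 months = 131 months
Acceptance of responsibility reduction: 30% of 131 months = 39 months (rounded down)
After reduction: 131 − 39 = 92 months
Less pre-trial detention credit: 92 months − 24 months = 68 months
Cap at 76 months: 68 months is within the cap, no reduction.

68 months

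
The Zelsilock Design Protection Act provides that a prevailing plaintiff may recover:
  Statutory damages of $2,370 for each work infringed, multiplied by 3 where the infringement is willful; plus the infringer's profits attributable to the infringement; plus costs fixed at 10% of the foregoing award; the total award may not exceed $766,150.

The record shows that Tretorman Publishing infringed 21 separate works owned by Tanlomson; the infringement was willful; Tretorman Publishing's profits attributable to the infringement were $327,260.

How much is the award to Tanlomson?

$524,227

Statutory damages: 21 × $2,370 = $49,770
Trebled: 3 × $49,770 = $149,310
Combined award: $149,310 + $327,260 = $476,570
Costs: 10% of $476,570 = $47,657
Award plus costs: $476,570 + $47,657 = $524,227
Cap at $766,150: $524,227 is within the cap, no reduction.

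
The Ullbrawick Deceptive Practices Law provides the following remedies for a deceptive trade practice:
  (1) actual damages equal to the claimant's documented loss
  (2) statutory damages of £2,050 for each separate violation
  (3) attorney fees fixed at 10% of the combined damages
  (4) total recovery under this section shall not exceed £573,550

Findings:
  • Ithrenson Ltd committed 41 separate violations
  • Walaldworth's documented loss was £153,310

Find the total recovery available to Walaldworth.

Statutory damages: 41 × £2,050 = £84,050
Combined damages: £153,310 + £84,050 = £237,360
Attorney fees: 10% of £237,360 = £23,736
Total before cap: £237,360 + £23,736 = £261,096
Cap at £573,550: £261,096 is within the cap, no reduction.

£261,096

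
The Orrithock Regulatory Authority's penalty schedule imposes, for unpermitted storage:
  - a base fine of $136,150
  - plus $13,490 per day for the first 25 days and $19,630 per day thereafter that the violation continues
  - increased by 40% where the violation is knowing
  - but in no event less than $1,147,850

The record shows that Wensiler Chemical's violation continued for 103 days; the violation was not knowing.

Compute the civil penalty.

First 25 days: 25 × $13,490 = $337,250
Remaining days: (103 − 25) × $19,630 = $1,531,140
Per-day component: $337,250 + $1,531,140 = $1,868,390
Base plus per-day: $136,150 + $1,868,390 = $2,004,540
The violation was not knowing: no 40% increase.
Minimum $1,147,850: $2,004,540 meets the minimum, no increase.

$2,004,540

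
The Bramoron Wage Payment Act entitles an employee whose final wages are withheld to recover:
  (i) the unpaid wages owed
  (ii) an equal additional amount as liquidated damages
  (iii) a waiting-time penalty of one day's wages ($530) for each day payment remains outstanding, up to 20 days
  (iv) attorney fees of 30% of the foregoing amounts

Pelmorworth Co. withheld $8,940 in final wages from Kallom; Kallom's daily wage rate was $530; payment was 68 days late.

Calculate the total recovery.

$37,024

Liquidated damages (equal amount): $8,940
Penalty days: min(68, 20) = 20
Waiting-time penalty: 20 × $530 = $10,600
Subtotal: $8,940 + $8,940 + $10,600 = $28,480
Attorney fees: 30% of $28,480 = $8,544
Total award: $28,480 + $8,544 = $37,024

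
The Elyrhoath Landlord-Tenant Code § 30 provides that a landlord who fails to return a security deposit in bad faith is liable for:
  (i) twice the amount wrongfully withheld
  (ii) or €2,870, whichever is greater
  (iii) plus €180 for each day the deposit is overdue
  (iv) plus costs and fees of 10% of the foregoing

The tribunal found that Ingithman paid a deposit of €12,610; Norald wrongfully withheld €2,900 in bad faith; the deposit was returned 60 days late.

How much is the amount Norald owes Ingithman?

Doubled: 2 × €2,900 = €5,800
Minimum €2,870: €5,800 meets the minimum, no increase.
Late-return penalty: 60 × €180 = €10,800
Damages plus late penalty: €5,800 + €10,800 = €16,600
Costs and fees: 10% of €16,600 = €1,660
Total recovery: €16,600 + €1,660 = €18,260

€18,260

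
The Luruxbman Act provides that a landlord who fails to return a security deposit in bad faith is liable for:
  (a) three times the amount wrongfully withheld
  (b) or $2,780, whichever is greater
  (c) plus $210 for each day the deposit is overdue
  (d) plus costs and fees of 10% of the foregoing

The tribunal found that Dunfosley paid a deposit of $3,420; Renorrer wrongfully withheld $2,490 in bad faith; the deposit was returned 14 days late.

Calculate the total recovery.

Recovery: $11,451

Trebled: 3 × $2,490 = $7,470
Minimum $2,780: $7,470 meets the minimum, no increase.
Late-return penalty: 14 × $210 = $2,940
Damages plus late penalty: $7,470 + $2,940 = $10,410
Costs and fees: 10% of $10,410 = $1,041
Total recovery: $10,410 + $1,041 = $11,451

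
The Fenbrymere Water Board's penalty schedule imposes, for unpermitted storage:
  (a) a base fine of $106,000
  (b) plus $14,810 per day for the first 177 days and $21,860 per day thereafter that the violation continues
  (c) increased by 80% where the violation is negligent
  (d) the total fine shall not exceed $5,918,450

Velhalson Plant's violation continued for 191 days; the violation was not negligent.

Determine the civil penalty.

First 177 days: 177 × $14,810 = $2,621,370
Remaining days: (191 − 177) × $21,860 = $306,040
Per-day component: $2,621,370 + $306,040 = $2,927,410
Base plus per-day: $106,000 + $2,927,410 = $3,033,410
The violation was not negligent: no 80% increase.
Cap at $5,918,450: $3,033,410 is within the cap, no reduction.

Civil penalty: $3,033,410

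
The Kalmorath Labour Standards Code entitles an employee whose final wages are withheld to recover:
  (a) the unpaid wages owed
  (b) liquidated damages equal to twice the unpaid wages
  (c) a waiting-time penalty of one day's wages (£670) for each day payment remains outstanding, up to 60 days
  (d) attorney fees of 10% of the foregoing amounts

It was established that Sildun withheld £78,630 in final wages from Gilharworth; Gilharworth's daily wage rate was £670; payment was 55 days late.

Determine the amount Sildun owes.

£300,014

Doubled: 2 × £78,630 = £157,260
Penalty days: min(55, 60) = 55
Waiting-time penalty: 55 × £670 = £36,850
Subtotal: £78,630 + £157,260 + £36,850 = £272,740
Attorney fees: 10% of £272,740 = £27,274
Total award: £272,740 + £27,274 = £300,014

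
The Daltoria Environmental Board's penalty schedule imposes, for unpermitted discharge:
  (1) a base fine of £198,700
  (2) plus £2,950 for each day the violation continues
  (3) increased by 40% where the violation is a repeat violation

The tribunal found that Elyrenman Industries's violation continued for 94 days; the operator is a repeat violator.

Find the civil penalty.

£666,400

Per-day component: 94 × £2,950 = £277,300
Base plus per-day: £198,700 + £277,300 = £476,000
Enhancement: 40% of £476,000 = £190,400
Enhanced fine: £476,000 + £190,400 = £666,400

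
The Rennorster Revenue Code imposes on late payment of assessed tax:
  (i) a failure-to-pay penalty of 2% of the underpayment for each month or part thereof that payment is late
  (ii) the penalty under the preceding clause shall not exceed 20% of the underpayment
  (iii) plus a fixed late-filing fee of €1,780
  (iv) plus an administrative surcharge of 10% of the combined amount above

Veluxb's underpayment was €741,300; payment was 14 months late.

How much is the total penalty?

Penalty: €165,044

Accrued rate: 2% × 14 = 28%, capped at 20% → 20%
Failure-to-pay penalty: 20% of €741,300 = €148,260
Penalty before surcharge: €148,260 + €1,780 = €150,040
Administrative surcharge: 10% of €150,040 = €15,004
Total penalty: €150,040 + €15,004 = €165,044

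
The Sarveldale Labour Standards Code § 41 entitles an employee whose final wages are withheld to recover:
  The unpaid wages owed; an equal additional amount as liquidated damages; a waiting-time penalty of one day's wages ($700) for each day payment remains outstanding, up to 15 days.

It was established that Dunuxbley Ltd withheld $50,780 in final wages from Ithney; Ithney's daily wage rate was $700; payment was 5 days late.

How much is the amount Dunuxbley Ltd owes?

Liquidated damages (equal amount): $50,780
Penalty days: min(5, 15) = 5
Waiting-time penalty: 5 × $700 = $3,500
Total award: $50,780 + $50,780 + $3,500 = $105,060

$105,060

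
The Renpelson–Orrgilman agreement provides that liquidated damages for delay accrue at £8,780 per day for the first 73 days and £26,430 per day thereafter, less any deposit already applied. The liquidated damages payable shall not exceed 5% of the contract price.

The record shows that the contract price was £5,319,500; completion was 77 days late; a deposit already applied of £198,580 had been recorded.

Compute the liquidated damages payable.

First 73 days: 73 × £8,780 = £640,940
Remaining days: (77 − 73) × £26,430 = £105,720
Accrued per-day damages: £640,940 + £105,720 = £746,660
Less deposit already applied: £746,660 − £198,580 = £548,080
Cap: 5% of £5,319,500 = £265,975
Cap at £265,975: £548,080 exceeds the cap → £265,975

Liquidated damages: £265,975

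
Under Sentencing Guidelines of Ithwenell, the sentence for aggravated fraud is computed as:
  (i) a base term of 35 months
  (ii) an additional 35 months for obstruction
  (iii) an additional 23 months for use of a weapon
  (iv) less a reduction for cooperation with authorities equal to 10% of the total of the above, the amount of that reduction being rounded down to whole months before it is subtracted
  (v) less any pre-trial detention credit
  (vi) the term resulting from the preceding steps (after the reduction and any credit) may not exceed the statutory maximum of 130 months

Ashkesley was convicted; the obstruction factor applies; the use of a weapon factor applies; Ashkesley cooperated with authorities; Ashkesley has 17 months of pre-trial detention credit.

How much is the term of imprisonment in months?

Obstruction enhancement: +35 months
Use of a weapon enhancement: +23 months
Adjusted term: 35 months + 35 months + 23 months = 93 months
Cooperation with authorities reduction: 10% of 93 months = 9 months (rounded down)
After reduction: 93 − 9 = 84 months
Less pre-trial detention credit: 84 months − 17 months = 67 months
Cap at 130 months: 67 months is within the cap, no reduction.

67 months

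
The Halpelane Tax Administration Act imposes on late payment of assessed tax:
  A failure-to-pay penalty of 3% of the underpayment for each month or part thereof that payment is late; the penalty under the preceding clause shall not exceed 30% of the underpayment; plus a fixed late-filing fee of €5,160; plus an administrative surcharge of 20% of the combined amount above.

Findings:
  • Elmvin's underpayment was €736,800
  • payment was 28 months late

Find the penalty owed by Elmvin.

€271,440

Accrued rate: 3% × 28 = 84%, capped at 30% → 30%
Failure-to-pay penalty: 30% of €736,800 = €221,040
Penalty before surcharge: €221,040 + €5,160 = €226,200
Administrative surcharge: 20% of €226,200 = €45,240
Total penalty: €226,200 + €45,240 = €271,440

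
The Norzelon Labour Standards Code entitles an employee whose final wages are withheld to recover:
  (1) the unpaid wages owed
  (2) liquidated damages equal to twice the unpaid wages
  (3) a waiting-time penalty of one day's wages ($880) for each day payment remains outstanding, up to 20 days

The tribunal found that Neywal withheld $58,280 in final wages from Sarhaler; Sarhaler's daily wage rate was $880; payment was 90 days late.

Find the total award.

Total award: $192,440

Doubled: 2 × $58,280 = $116,560
Penalty days: min(90, 20) = 20
Waiting-time penalty: 20 × $880 = $17,600
Total award: $58,280 + $116,560 + $17,600 = $192,440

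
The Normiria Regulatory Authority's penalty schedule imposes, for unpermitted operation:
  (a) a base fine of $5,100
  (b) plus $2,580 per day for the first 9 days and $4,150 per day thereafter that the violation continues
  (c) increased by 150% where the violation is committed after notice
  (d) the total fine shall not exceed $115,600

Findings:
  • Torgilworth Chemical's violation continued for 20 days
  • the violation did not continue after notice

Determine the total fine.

First 9 days: 9 × $2,580 = $23,220
Remaining days: (20 − 9) × $4,150 = $45,650
Per-day component: $23,220 + $45,650 = $68,870
Base plus per-day: $5,100 + $68,870 = $73,970
The violation did not continue after notice: no 150% increase.
Cap at $115,600: $73,970 is within the cap, no reduction.

$73,970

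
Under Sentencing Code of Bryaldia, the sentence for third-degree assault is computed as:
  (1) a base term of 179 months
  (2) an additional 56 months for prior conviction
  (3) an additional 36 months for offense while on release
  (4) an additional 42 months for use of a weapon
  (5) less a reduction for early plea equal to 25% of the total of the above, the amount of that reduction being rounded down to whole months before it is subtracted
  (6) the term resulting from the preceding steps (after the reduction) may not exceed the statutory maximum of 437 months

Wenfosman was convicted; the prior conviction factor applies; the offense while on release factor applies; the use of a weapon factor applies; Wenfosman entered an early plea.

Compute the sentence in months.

Prior conviction enhancement: +56 months
Offense while on release enhancement: +36 months
Use of a weapon enhancement: +42 months
Adjusted term: 179 months + 56 months + 36 months + 42 months = 313 months
Early plea reduction: 25% of 313 months = 78 months (rounded down)
After reduction: 313 − 78 = 235 months
Cap at 437 months: 235 months is within the cap, no reduction.

235 months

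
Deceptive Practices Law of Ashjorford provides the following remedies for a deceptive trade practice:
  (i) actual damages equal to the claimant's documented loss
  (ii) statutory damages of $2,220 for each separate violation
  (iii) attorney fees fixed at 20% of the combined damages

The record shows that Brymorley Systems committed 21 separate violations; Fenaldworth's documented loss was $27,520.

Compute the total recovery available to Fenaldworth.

Statutory damages: 21 × $2,220 = $46,620
Combined damages: $27,520 + $46,620 = $74,140
Attorney fees: 20% of $74,140 = $14,828
Total recovery: $74,140 + $14,828 = $88,968

$88,968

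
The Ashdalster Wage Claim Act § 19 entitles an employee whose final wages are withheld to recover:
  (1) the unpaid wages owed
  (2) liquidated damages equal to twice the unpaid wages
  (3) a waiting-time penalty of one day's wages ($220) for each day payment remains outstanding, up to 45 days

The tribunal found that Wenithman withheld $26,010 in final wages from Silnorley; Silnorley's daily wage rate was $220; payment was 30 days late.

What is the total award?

$84,630

Doubled: 2 × $26,010 = $52,020
Penalty days: min(30, 45) = 30
Waiting-time penalty: 30 × $220 = $6,600
Total award: $26,010 + $52,020 + $6,600 = $84,630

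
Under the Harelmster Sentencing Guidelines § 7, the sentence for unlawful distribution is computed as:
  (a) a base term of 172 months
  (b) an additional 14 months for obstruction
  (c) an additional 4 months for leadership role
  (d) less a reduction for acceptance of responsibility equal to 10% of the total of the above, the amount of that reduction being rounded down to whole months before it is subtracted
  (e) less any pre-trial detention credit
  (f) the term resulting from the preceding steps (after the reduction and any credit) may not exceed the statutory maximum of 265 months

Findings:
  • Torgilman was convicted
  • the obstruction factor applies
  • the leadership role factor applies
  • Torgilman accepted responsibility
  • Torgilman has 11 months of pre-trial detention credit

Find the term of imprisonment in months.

160 months

Obstruction enhancement: +14 months
Leadership role enhancement: +4 months
Adjusted term: 172 months + 14 months + 4 months = 190 months
Acceptance of responsibility reduction: 10% of 190 months = 19 months (rounded down)
After reduction: 190 − 19 = 171 months
Less pre-trial detention credit: 171 months − 11 months = 160 months
Cap at 265 months: 160 months is within the cap, no reduction.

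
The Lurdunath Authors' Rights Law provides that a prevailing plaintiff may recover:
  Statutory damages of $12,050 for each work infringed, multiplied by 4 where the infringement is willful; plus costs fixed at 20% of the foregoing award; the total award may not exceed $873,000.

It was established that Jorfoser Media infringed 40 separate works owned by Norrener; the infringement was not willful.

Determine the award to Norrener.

Statutory damages: 40 × $12,050 = $482,000
Infringement not willful: no ×4 enhancement.
Costs: 20% of $482,000 = $96,400
Award plus costs: $482,000 + $96,400 = $578,400
Cap at $873,000: $578,400 is within the cap, no reduction.

Award: $578,400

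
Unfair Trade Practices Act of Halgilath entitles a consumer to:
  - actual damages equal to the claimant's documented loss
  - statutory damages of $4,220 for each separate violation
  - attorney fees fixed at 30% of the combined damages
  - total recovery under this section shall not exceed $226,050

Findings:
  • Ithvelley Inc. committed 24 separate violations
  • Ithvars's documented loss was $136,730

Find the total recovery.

Statutory damages: 24 × $4,220 = $101,280
Combined damages: $136,730 + $101,280 = $238,010
Attorney fees: 30% of $238,010 = $71,403
Total before cap: $238,010 + $71,403 = $309,413
Cap at $226,050: $309,413 exceeds the cap → $226,050

$226,050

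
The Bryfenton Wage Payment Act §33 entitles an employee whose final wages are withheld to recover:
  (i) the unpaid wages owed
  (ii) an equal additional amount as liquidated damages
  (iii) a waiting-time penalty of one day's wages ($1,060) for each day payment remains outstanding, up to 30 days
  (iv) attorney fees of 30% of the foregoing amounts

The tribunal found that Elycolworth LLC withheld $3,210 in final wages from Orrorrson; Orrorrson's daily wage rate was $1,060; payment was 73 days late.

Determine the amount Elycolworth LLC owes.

Total award: $49,686

Liquidated damages (equal amount): $3,210
Penalty days: min(73, 30) = 30
Waiting-time penalty: 30 × $1,060 = $31,800
Subtotal: $3,210 + $3,210 + $31,800 = $38,220
Attorney fees: 30% of $38,220 = $11,466
Total award: $38,220 + $11,466 = $49,686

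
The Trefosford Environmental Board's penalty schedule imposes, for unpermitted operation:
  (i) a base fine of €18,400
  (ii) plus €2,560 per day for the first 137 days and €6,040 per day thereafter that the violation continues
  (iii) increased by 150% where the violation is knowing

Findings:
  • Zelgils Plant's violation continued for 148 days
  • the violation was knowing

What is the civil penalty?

First 137 days: 137 × €2,560 = €350,720
Remaining days: (148 − 137) × €6,040 = €66,440
Per-day component: €350,720 + €66,440 = €417,160
Base plus per-day: €18,400 + €417,160 = €435,560
Enhancement: 150% of €435,560 = €653,340
Enhanced fine: €435,560 + €653,340 = €1,088,900

Civil penalty: €1,088,900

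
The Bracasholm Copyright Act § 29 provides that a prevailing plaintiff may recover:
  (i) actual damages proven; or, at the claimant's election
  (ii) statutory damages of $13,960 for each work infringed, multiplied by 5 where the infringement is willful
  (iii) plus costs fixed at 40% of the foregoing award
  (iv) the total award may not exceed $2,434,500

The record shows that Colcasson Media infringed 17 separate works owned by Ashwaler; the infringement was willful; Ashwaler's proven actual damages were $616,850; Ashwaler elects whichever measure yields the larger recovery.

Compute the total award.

Statutory damages: 17 × $13,960 = $237,320
Multiplied by 5: 5 × $237,320 = $1,186,600
Greater of actual damages ($616,850) or enhanced statutory damages ($1,186,600): $1,186,600
Costs: 40% of $1,186,600 = $474,640
Award plus costs: $1,186,600 + $474,640 = $1,661,240
Cap at $2,434,500: $1,661,240 is within the cap, no reduction.

$1,661,240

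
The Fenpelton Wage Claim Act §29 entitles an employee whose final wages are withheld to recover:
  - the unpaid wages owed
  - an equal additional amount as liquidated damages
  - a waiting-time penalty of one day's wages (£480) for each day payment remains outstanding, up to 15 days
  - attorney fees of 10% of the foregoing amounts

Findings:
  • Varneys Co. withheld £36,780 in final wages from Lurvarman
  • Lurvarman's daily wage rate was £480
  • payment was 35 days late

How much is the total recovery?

£88,836

Liquidated damages (equal amount): £36,780
Penalty days: min(35, 15) = 15
Waiting-time penalty: 15 × £480 = £7,200
Subtotal: £36,780 + £36,780 + £7,200 = £80,760
Attorney fees: 10% of £80,760 = £8,076
Total award: £80,760 + £8,076 = £88,836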